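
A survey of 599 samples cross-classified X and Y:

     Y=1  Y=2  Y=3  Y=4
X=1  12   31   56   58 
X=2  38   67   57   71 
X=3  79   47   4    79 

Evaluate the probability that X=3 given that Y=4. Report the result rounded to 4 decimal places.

Total with Y=4: 58 + 71 + 79 = 208.
P(X=3 | Y=4) = 79/208 = 0.3798.

0.3798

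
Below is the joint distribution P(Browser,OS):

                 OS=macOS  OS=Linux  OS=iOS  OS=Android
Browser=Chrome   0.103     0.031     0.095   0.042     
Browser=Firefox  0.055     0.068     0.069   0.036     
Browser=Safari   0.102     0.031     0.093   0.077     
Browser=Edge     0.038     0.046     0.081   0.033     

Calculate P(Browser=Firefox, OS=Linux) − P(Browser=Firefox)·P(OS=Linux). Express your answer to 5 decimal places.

P(Browser=Firefox) = 0.055 + 0.068 + 0.069 + 0.036 = 0.228.
P(OS=Linux) = 0.031 + 0.068 + 0.031 + 0.046 = 0.176.
P(Browser=Firefox, OS=Linux) − P(Browser=Firefox)P(OS=Linux) = 0.068 − 0.228×0.176 = 0.02787.

0.02787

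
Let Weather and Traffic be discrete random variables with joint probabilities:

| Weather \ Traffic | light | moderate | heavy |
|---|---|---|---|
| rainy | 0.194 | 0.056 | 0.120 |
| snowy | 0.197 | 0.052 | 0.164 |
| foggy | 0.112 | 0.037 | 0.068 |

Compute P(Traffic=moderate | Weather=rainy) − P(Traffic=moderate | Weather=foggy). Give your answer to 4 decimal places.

-0.0192

P(Weather=rainy) = 0.194 + 0.056 + 0.120 = 0.370; P(Traffic=moderate | Weather=rainy) = 0.056/0.370 = 0.15135.
P(Weather=foggy) = 0.112 + 0.037 + 0.068 = 0.217; P(Traffic=moderate | Weather=foggy) = 0.037/0.217 = 0.17051.
Difference = -0.0192.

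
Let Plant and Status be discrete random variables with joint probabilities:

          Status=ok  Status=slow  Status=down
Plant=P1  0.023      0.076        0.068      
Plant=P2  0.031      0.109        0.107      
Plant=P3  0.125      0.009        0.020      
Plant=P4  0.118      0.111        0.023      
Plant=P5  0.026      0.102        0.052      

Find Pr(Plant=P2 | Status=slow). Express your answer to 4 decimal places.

P(Status=slow) = 0.076 + 0.109 + 0.009 + 0.111 + 0.102 = 0.407.
P(Plant=P2 | Status=slow) = 0.109/0.407 = 0.2678.

0.2678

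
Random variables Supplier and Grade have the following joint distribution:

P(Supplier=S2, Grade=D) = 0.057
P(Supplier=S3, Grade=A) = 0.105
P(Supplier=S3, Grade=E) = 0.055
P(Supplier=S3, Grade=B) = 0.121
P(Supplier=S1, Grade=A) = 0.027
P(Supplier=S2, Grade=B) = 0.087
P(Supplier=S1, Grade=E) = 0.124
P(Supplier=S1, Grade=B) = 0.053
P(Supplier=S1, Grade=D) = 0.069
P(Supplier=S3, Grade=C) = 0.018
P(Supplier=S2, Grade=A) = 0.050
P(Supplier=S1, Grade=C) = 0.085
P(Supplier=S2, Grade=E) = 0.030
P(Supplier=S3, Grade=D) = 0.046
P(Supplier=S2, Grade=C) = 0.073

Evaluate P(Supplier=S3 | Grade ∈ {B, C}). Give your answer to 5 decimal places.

P(Grade=B) = 0.053 + 0.087 + 0.121 = 0.261.
P(Grade=C) = 0.085 + 0.073 + 0.018 = 0.176.
P(Grade ∈ {B, C}) = 0.261 + 0.176 = 0.437; P(Supplier=S3, Grade ∈ {B, C}) = 0.121 + 0.018 = 0.139.
P(Supplier=S3 | Grade ∈ {B, C}) = 0.139/0.437 = 0.31808.

0.31808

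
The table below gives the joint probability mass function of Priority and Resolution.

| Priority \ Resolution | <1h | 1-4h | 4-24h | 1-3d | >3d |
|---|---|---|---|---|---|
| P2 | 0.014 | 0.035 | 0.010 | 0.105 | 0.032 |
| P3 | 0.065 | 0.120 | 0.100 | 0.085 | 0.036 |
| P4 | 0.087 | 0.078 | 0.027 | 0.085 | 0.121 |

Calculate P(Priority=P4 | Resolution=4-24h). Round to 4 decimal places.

P(Resolution=4-24h) = 0.010 + 0.100 + 0.027 = 0.137.
P(Priority=P4 | Resolution=4-24h) = 0.027/0.137 = 0.1971.

0.1971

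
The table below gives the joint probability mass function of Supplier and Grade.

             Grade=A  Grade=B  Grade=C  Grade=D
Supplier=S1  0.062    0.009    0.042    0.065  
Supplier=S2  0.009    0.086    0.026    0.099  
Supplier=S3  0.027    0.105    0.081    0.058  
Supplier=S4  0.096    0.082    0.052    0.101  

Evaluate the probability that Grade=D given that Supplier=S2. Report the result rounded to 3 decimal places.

P(Supplier=S2) = 0.009 + 0.086 + 0.026 + 0.099 = 0.220.
P(Grade=D | Supplier=S2) = 0.099/0.220 = 0.450.

0.450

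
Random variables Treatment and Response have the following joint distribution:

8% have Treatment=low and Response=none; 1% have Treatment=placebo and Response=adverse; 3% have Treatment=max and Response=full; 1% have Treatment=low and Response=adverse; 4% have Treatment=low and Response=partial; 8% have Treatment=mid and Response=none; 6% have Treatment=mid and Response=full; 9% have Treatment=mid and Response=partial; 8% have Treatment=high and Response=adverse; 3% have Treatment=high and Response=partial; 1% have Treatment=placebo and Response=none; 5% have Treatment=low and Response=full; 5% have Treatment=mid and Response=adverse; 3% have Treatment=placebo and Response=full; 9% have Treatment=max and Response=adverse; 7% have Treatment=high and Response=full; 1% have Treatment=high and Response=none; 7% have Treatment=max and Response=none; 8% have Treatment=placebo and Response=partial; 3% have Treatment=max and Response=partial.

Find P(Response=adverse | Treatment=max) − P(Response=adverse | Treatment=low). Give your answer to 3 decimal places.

P(Treatment=max) = 0.07 + 0.03 + 0.03 + 0.09 = 0.22; P(Response=adverse | Treatment=max) = 0.09/0.22 = 0.4091.
P(Treatment=low) = 0.08 + 0.04 + 0.05 + 0.01 = 0.18; P(Response=adverse | Treatment=low) = 0.01/0.18 = 0.0556.
Difference = 0.354.

0.354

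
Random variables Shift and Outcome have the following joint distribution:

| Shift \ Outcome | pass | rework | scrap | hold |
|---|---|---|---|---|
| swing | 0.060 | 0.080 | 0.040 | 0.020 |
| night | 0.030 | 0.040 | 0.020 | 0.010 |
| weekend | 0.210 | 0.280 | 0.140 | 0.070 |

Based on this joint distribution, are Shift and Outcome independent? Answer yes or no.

Every cell satisfies P(Shift,Outcome) = P(Shift)·P(Outcome). For instance P(Shift=night) = 0.100, P(Outcome=scrap) = 0.200, and 0.100×0.200 = 0.020 matches the joint entry. So Shift and Outcome are independent.

yes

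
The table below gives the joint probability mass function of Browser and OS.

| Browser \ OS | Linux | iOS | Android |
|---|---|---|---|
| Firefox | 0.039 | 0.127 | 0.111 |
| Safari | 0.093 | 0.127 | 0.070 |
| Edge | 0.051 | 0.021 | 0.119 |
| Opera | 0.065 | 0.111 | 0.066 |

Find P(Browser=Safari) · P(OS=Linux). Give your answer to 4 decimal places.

0.0719

P(Browser=Safari) = 0.093 + 0.127 + 0.070 = 0.290.
P(OS=Linux) = 0.039 + 0.093 + 0.051 + 0.065 = 0.248.
Product: 0.290 × 0.248 = 0.0719.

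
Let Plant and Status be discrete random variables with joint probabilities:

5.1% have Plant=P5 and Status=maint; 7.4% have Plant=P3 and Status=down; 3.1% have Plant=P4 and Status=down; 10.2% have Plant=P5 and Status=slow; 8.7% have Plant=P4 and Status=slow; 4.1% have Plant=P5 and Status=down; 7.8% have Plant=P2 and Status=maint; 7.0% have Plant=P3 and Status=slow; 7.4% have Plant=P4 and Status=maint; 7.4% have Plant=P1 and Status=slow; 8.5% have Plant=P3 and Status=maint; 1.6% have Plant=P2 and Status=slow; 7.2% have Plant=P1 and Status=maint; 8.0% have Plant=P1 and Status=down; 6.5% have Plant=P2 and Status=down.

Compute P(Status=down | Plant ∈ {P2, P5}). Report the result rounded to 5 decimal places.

P(Plant=P2) = 0.016 + 0.065 + 0.078 = 0.159.
P(Plant=P5) = 0.102 + 0.041 + 0.051 = 0.194.
P(Plant ∈ {P2, P5}) = 0.159 + 0.194 = 0.353; P(Status=down, Plant ∈ {P2, P5}) = 0.065 + 0.041 = 0.106.
P(Status=down | Plant ∈ {P2, P5}) = 0.106/0.353 = 0.30028.

0.30028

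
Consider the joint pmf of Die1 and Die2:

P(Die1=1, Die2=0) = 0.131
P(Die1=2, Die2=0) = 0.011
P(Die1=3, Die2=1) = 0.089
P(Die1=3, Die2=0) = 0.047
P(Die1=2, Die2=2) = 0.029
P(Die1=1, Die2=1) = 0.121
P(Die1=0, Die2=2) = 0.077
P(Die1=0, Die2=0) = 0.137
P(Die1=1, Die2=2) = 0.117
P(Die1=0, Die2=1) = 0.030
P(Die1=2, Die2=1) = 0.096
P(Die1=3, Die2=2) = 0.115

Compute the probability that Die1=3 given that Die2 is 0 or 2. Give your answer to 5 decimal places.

0.24398

P(Die2=0) = 0.137 + 0.131 + 0.011 + 0.047 = 0.326.
P(Die2=2) = 0.077 + 0.117 + 0.029 + 0.115 = 0.338.
P(Die2 ∈ {0, 2}) = 0.326 + 0.338 = 0.664; P(Die1=3, Die2 ∈ {0, 2}) = 0.047 + 0.115 = 0.162.
P(Die1=3 | Die2 ∈ {0, 2}) = 0.162/0.664 = 0.24398.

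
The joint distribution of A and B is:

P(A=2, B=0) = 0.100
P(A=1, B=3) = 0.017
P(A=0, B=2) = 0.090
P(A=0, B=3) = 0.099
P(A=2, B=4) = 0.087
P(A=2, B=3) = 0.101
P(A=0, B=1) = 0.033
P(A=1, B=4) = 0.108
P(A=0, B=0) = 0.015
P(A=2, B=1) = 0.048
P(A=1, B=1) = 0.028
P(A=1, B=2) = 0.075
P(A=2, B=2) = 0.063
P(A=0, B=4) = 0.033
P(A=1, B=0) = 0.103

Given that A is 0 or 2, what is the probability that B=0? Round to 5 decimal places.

0.17190

P(A=0) = 0.015 + 0.033 + 0.090 + 0.099 + 0.033 = 0.270.
P(A=2) = 0.100 + 0.048 + 0.063 + 0.101 + 0.087 = 0.399.
P(A ∈ {0, 2}) = 0.270 + 0.399 = 0.669; P(B=0, A ∈ {0, 2}) = 0.015 + 0.100 = 0.115.
P(B=0 | A ∈ {0, 2}) = 0.115/0.669 = 0.17190.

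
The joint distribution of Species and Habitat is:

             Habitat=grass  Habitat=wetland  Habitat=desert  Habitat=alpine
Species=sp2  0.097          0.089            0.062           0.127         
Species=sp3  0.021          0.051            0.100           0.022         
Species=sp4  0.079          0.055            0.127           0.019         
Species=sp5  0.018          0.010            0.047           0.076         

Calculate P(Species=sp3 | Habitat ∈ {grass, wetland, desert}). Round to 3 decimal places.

0.228

P(Habitat=grass) = 0.097 + 0.021 + 0.079 + 0.018 = 0.215.
P(Habitat=wetland) = 0.089 + 0.051 + 0.055 + 0.010 = 0.205.
P(Habitat=desert) = 0.062 + 0.100 + 0.127 + 0.047 = 0.336.
P(Habitat ∈ {grass, wetland, desert}) = 0.215 + 0.205 + 0.336 = 0.756; P(Species=sp3, Habitat ∈ {grass, wetland, desert}) = 0.021 + 0.051 + 0.100 = 0.172.
P(Species=sp3 | Habitat ∈ {grass, wetland, desert}) = 0.172/0.756 = 0.228.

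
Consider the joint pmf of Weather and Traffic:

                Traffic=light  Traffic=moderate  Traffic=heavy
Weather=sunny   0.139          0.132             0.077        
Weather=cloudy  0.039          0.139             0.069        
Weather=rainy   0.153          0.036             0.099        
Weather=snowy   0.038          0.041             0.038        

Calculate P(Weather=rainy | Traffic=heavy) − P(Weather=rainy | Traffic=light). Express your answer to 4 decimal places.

P(Traffic=heavy) = 0.077 + 0.069 + 0.099 + 0.038 = 0.283; P(Weather=rainy | Traffic=heavy) = 0.099/0.283 = 0.34982.
P(Traffic=light) = 0.139 + 0.039 + 0.153 + 0.038 = 0.369; P(Weather=rainy | Traffic=light) = 0.153/0.369 = 0.41463.
Difference = -0.0648.

-0.0648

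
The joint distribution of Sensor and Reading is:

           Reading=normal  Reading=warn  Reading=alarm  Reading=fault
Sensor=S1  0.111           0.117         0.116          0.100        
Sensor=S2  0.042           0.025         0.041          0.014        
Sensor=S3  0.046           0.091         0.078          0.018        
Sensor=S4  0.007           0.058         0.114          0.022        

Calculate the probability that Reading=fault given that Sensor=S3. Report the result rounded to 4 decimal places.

0.0773

P(Sensor=S3) = 0.046 + 0.091 + 0.078 + 0.018 = 0.233.
P(Reading=fault | Sensor=S3) = 0.018/0.233 = 0.0773.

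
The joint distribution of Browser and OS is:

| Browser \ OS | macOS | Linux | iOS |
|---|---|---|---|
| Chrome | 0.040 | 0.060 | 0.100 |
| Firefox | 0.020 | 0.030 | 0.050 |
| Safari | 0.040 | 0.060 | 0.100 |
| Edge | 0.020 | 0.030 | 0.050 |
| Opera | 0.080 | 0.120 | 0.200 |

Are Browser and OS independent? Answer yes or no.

Every cell satisfies P(Browser,OS) = P(Browser)·P(OS). For instance P(Browser=Chrome) = 0.200, P(OS=macOS) = 0.200, and 0.200×0.200 = 0.040 matches the joint entry. So Browser and OS are independent.

yes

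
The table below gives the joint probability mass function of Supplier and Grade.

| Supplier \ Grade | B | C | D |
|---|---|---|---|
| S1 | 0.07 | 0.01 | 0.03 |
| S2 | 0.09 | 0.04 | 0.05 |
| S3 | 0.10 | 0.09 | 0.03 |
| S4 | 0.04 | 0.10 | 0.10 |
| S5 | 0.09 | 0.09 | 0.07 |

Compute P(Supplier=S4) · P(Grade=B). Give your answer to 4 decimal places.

P(Supplier=S4) = 0.04 + 0.10 + 0.10 = 0.24.
P(Grade=B) = 0.07 + 0.09 + 0.10 + 0.04 + 0.09 = 0.39.
Product: 0.24 × 0.39 = 0.0936.

0.0936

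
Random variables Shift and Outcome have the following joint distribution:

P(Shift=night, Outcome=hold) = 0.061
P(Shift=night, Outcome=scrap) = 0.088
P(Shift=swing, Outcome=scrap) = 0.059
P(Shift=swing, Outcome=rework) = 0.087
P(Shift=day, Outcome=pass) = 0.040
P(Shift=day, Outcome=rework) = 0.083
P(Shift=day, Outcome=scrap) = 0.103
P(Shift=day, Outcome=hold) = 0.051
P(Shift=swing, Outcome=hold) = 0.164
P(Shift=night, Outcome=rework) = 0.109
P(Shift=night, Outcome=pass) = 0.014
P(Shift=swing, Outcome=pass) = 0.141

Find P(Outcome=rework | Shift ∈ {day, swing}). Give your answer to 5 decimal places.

0.23352

P(Shift=day) = 0.040 + 0.083 + 0.103 + 0.051 = 0.277.
P(Shift=swing) = 0.141 + 0.087 + 0.059 + 0.164 = 0.451.
P(Shift ∈ {day, swing}) = 0.277 + 0.451 = 0.728; P(Outcome=rework, Shift ∈ {day, swing}) = 0.083 + 0.087 = 0.170.
P(Outcome=rework | Shift ∈ {day, swing}) = 0.170/0.728 = 0.23352.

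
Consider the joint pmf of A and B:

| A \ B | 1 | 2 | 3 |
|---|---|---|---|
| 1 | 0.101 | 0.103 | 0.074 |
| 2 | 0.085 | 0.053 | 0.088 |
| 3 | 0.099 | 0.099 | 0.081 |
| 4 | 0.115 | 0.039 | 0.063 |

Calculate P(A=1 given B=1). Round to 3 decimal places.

P(B=1) = 0.101 + 0.085 + 0.099 + 0.115 = 0.400.
P(A=1 | B=1) = 0.101/0.400 = 0.253.

0.253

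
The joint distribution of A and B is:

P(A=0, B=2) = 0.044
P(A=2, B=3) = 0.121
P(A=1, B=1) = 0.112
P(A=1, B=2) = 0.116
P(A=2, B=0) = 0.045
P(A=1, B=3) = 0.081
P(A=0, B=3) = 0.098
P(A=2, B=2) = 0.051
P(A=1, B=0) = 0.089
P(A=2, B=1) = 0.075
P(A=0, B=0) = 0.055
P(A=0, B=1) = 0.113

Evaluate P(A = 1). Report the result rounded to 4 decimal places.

0.3980

P(A=1) = 0.089 + 0.112 + 0.116 + 0.081 = 0.398.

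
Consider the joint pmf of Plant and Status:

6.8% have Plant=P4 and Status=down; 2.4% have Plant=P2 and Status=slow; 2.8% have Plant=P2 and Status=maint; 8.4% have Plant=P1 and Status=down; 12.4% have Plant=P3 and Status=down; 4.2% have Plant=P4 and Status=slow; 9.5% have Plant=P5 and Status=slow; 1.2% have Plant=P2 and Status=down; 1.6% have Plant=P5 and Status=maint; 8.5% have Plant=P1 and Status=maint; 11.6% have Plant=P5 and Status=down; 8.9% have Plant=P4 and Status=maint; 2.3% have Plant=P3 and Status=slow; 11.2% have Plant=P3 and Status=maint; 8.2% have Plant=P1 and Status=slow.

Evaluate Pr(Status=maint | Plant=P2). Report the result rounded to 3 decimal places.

P(Plant=P2) = 0.024 + 0.012 + 0.028 = 0.064.
P(Status=maint | Plant=P2) = 0.028/0.064 = 0.438.

0.438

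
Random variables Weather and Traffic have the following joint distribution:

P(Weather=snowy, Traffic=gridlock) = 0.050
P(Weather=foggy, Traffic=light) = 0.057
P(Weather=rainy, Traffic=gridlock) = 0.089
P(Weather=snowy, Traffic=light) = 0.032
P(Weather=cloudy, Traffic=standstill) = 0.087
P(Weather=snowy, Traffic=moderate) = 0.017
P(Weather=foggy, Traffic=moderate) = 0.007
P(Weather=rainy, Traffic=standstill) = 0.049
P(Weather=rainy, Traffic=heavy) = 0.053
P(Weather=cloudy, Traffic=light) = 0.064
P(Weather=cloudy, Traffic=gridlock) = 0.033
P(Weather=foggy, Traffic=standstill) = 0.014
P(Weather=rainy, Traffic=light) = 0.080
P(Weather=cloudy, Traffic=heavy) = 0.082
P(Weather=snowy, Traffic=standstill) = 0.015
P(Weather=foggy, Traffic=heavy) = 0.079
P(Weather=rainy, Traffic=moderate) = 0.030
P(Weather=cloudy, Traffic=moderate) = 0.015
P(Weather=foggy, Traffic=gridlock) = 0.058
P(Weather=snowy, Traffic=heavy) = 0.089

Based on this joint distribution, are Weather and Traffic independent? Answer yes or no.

no

P(Weather=cloudy) = 0.281 and P(Traffic=standstill) = 0.165, so their product is 0.04637, but P(Weather=cloudy, Traffic=standstill) = 0.087. Since these differ, Weather and Traffic are not independent.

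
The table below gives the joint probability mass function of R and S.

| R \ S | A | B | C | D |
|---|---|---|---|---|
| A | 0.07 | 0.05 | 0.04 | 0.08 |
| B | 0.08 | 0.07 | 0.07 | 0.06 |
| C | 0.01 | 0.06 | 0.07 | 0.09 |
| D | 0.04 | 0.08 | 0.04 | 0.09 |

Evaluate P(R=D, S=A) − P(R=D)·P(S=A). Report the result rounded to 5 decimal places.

-0.01000

P(R=D) = 0.04 + 0.08 + 0.04 + 0.09 = 0.25.
P(S=A) = 0.07 + 0.08 + 0.01 + 0.04 = 0.20.
P(R=D, S=A) − P(R=D)P(S=A) = 0.04 − 0.25×0.20 = -0.01000.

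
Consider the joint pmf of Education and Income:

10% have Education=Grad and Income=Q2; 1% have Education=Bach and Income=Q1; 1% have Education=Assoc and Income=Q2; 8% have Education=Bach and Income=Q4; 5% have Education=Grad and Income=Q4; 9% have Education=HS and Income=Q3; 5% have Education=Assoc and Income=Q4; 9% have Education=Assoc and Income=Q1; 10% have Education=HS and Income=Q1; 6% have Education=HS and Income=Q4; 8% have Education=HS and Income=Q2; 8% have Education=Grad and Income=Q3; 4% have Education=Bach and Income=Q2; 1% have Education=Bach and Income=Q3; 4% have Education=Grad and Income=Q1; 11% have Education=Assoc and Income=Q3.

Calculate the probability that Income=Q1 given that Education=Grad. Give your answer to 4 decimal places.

P(Education=Grad) = 0.04 + 0.10 + 0.08 + 0.05 = 0.27.
P(Income=Q1 | Education=Grad) = 0.04/0.27 = 0.1481.

0.1481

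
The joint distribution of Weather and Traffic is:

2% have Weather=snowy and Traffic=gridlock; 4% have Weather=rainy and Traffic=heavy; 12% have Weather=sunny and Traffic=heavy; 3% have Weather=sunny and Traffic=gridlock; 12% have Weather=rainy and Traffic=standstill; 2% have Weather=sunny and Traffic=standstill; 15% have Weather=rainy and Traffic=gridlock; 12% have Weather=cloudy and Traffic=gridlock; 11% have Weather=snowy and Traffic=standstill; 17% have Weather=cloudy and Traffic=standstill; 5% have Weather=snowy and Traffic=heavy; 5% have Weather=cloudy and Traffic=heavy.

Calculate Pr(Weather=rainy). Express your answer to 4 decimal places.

0.3100

P(Weather=rainy) = 0.04 + 0.15 + 0.12 = 0.31.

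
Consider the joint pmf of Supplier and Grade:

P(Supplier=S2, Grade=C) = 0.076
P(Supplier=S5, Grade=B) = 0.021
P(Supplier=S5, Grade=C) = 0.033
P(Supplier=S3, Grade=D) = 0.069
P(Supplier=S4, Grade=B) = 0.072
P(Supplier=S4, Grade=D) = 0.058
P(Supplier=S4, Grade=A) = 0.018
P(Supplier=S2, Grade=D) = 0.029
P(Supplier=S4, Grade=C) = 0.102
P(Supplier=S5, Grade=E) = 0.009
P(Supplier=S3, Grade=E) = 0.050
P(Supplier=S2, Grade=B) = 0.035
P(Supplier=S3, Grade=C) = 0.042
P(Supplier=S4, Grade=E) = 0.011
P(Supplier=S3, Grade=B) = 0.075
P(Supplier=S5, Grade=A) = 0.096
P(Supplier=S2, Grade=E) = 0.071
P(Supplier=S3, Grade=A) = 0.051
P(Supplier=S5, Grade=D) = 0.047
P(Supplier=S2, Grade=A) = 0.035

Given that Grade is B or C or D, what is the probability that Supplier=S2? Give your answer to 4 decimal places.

P(Grade=B) = 0.035 + 0.075 + 0.072 + 0.021 = 0.203.
P(Grade=C) = 0.076 + 0.042 + 0.102 + 0.033 = 0.253.
P(Grade=D) = 0.029 + 0.069 + 0.058 + 0.047 = 0.203.
P(Grade ∈ {B, C, D}) = 0.203 + 0.253 + 0.203 = 0.659; P(Supplier=S2, Grade ∈ {B, C, D}) = 0.035 + 0.076 + 0.029 = 0.140.
P(Supplier=S2 | Grade ∈ {B, C, D}) = 0.140/0.659 = 0.2124.

0.2124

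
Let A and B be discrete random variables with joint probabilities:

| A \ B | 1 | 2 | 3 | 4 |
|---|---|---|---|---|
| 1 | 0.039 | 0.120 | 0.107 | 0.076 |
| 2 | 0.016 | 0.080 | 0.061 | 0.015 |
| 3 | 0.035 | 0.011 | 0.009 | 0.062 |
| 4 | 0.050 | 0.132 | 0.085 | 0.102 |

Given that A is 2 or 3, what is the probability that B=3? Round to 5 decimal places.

P(A=2) = 0.016 + 0.080 + 0.061 + 0.015 = 0.172.
P(A=3) = 0.035 + 0.011 + 0.009 + 0.062 = 0.117.
P(A ∈ {2, 3}) = 0.172 + 0.117 = 0.289; P(B=3, A ∈ {2, 3}) = 0.061 + 0.009 = 0.070.
P(B=3 | A ∈ {2, 3}) = 0.070/0.289 = 0.24221.

0.24221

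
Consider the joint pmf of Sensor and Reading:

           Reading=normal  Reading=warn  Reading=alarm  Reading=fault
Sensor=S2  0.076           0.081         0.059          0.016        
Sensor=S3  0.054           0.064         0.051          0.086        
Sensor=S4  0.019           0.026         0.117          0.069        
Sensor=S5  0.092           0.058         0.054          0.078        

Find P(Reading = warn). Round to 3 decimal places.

0.229

P(Reading=warn) = 0.081 + 0.064 + 0.026 + 0.058 = 0.229.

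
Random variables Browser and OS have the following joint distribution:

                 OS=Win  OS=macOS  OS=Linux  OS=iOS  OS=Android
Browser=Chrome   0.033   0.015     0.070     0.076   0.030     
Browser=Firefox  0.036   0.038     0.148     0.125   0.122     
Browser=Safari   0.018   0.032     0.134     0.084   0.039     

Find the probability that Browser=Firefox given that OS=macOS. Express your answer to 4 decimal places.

P(OS=macOS) = 0.015 + 0.038 + 0.032 = 0.085.
P(Browser=Firefox | OS=macOS) = 0.038/0.085 = 0.4471.

0.4471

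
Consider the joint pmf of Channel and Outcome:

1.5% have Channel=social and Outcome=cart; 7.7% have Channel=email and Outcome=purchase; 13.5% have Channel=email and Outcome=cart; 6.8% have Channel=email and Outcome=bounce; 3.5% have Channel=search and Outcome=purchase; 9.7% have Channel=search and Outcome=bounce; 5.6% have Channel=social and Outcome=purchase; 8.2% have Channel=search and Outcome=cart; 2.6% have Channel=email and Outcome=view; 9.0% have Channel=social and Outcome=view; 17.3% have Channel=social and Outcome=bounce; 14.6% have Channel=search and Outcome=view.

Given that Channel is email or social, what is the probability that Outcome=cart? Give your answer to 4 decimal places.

0.2344

P(Channel=email) = 0.068 + 0.026 + 0.135 + 0.077 = 0.306.
P(Channel=social) = 0.173 + 0.090 + 0.015 + 0.056 = 0.334.
P(Channel ∈ {email, social}) = 0.306 + 0.334 = 0.640; P(Outcome=cart, Channel ∈ {email, social}) = 0.135 + 0.015 = 0.150.
P(Outcome=cart | Channel ∈ {email, social}) = 0.150/0.640 = 0.2344.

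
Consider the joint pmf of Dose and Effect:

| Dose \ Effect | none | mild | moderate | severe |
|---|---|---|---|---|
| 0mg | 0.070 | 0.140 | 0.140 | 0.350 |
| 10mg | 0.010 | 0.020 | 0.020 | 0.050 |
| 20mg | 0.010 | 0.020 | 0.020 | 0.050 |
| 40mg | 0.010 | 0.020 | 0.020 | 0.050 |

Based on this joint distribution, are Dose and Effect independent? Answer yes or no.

Every cell satisfies P(Dose,Effect) = P(Dose)·P(Effect). For instance P(Dose=0mg) = 0.700, P(Effect=none) = 0.100, and 0.700×0.100 = 0.070 matches the joint entry. So Dose and Effect are independent.

yes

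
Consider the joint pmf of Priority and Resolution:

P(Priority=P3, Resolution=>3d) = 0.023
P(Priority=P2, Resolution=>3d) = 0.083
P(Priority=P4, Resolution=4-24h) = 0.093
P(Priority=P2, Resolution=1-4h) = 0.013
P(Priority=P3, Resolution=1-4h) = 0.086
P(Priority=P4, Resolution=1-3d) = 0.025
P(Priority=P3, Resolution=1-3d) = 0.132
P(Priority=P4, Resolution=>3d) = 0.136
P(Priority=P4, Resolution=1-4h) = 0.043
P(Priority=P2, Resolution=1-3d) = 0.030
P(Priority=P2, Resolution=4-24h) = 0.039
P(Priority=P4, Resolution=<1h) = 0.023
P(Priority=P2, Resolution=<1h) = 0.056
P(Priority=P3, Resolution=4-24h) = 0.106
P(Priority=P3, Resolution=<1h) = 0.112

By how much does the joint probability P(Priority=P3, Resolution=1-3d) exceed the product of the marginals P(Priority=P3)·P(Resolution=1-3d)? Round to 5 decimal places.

P(Priority=P3) = 0.112 + 0.086 + 0.106 + 0.132 + 0.023 = 0.459.
P(Resolution=1-3d) = 0.030 + 0.132 + 0.025 = 0.187.
P(Priority=P3, Resolution=1-3d) − P(Priority=P3)P(Resolution=1-3d) = 0.132 − 0.459×0.187 = 0.04617.

0.04617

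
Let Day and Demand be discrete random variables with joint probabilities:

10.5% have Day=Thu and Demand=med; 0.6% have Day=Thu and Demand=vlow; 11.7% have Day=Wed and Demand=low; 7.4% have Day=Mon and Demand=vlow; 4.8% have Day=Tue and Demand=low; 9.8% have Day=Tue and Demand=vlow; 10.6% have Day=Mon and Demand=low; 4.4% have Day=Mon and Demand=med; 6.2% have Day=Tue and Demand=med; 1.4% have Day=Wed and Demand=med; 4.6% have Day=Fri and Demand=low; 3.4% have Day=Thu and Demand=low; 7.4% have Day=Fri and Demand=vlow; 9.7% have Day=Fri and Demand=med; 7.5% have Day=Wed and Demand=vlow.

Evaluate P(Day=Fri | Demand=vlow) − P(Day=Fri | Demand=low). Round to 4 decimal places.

P(Demand=vlow) = 0.074 + 0.098 + 0.075 + 0.006 + 0.074 = 0.327; P(Day=Fri | Demand=vlow) = 0.074/0.327 = 0.22630.
P(Demand=low) = 0.106 + 0.048 + 0.117 + 0.034 + 0.046 = 0.351; P(Day=Fri | Demand=low) = 0.046/0.351 = 0.13105.
Difference = 0.0952.

0.0952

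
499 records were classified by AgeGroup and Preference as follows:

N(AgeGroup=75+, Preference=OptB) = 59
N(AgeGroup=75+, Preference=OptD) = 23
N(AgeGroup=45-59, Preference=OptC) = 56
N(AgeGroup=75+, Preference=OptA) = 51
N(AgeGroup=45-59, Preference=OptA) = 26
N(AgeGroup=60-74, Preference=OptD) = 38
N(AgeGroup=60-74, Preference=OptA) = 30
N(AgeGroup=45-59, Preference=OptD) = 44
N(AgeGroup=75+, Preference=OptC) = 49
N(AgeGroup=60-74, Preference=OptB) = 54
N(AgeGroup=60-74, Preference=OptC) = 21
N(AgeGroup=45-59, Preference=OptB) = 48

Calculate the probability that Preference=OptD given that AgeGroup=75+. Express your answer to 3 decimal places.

0.126

Total with AgeGroup=75+: 51 + 59 + 49 + 23 = 182.
P(Preference=OptD | AgeGroup=75+) = 23/182 = 0.126.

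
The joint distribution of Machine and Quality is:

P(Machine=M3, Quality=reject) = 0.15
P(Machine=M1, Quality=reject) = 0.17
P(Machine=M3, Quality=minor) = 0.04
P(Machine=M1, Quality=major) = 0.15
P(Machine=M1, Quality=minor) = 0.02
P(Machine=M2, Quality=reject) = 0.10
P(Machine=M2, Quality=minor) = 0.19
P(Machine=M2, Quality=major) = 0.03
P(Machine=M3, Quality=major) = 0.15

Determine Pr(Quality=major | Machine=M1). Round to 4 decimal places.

0.4412

P(Machine=M1) = 0.02 + 0.15 + 0.17 = 0.34.
P(Quality=major | Machine=M1) = 0.15/0.34 = 0.4412.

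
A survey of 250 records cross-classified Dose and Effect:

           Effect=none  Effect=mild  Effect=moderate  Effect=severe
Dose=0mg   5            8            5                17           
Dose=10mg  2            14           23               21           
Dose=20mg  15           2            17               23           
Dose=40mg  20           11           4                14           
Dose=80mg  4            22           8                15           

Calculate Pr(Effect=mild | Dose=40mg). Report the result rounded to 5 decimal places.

Total with Dose=40mg: 20 + 11 + 4 + 14 = 49.
P(Effect=mild | Dose=40mg) = 11/49 = 0.22449.

0.22449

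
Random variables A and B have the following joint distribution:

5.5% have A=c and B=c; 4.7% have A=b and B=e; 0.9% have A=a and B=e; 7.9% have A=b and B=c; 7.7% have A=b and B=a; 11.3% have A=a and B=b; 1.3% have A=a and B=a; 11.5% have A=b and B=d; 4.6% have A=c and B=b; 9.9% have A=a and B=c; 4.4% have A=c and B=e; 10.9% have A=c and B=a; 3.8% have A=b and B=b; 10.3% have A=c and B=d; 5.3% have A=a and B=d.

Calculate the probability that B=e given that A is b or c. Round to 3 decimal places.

0.128

P(A=b) = 0.077 + 0.038 + 0.079 + 0.115 + 0.047 = 0.356.
P(A=c) = 0.109 + 0.046 + 0.055 + 0.103 + 0.044 = 0.357.
P(A ∈ {b, c}) = 0.356 + 0.357 = 0.713; P(B=e, A ∈ {b, c}) = 0.047 + 0.044 = 0.091.
P(B=e | A ∈ {b, c}) = 0.091/0.713 = 0.128.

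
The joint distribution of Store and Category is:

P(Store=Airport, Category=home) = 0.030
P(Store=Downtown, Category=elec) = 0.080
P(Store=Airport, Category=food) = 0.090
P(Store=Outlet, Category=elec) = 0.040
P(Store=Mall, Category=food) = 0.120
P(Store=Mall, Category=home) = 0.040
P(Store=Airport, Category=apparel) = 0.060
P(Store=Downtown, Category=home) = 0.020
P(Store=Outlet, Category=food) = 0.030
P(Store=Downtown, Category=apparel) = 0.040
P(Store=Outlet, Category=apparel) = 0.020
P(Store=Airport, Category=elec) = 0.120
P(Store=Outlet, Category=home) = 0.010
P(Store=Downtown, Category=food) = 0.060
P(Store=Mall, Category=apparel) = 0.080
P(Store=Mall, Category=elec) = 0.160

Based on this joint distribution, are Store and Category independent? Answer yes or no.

yes

Every cell satisfies P(Store,Category) = P(Store)·P(Category). For instance P(Store=Outlet) = 0.100, P(Category=elec) = 0.400, and 0.100×0.400 = 0.040 matches the joint entry. So Store and Category are independent.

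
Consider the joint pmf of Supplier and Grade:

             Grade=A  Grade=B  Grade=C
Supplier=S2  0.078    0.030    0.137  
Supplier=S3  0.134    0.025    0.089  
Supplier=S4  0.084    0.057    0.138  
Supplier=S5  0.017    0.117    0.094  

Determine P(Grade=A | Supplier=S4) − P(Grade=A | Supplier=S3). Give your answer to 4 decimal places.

-0.2392

P(Supplier=S4) = 0.084 + 0.057 + 0.138 = 0.279; P(Grade=A | Supplier=S4) = 0.084/0.279 = 0.30108.
P(Supplier=S3) = 0.134 + 0.025 + 0.089 = 0.248; P(Grade=A | Supplier=S3) = 0.134/0.248 = 0.54032.
Difference = -0.2392.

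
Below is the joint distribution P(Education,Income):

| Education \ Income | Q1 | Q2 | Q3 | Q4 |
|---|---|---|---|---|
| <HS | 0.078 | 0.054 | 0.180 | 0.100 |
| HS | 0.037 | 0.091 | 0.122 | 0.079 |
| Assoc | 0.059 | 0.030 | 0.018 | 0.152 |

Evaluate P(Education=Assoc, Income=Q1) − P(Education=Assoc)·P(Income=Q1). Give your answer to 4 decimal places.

0.0139

P(Education=Assoc) = 0.059 + 0.030 + 0.018 + 0.152 = 0.259.
P(Income=Q1) = 0.078 + 0.037 + 0.059 = 0.174.
P(Education=Assoc, Income=Q1) − P(Education=Assoc)P(Income=Q1) = 0.059 − 0.259×0.174 = 0.0139.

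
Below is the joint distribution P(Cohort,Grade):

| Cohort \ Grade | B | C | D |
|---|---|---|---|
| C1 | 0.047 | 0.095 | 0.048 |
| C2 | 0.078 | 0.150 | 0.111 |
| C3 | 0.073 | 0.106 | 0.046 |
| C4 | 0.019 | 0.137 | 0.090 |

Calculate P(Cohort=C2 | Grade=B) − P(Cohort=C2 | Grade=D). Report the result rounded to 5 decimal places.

-0.01682

P(Grade=B) = 0.047 + 0.078 + 0.073 + 0.019 = 0.217; P(Cohort=C2 | Grade=B) = 0.078/0.217 = 0.359447.
P(Grade=D) = 0.048 + 0.111 + 0.046 + 0.090 = 0.295; P(Cohort=C2 | Grade=D) = 0.111/0.295 = 0.376271.
Difference = -0.01682.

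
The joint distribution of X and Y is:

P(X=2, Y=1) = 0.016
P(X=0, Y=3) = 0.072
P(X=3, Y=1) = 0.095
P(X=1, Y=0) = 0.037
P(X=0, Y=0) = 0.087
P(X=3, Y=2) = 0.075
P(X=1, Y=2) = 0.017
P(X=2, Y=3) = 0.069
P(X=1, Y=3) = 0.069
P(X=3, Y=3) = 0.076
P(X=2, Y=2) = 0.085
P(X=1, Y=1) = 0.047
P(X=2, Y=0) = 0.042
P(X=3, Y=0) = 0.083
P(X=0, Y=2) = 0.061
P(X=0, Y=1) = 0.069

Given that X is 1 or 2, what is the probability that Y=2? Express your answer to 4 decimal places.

0.2670

P(X=1) = 0.037 + 0.047 + 0.017 + 0.069 = 0.170.
P(X=2) = 0.042 + 0.016 + 0.085 + 0.069 = 0.212.
P(X ∈ {1, 2}) = 0.170 + 0.212 = 0.382; P(Y=2, X ∈ {1, 2}) = 0.017 + 0.085 = 0.102.
P(Y=2 | X ∈ {1, 2}) = 0.102/0.382 = 0.2670.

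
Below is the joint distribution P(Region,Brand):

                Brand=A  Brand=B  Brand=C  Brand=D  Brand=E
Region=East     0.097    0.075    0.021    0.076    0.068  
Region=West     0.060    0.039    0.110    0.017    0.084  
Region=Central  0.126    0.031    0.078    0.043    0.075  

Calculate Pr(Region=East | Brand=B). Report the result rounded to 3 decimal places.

0.517

P(Brand=B) = 0.075 + 0.039 + 0.031 = 0.145.
P(Region=East | Brand=B) = 0.075/0.145 = 0.517.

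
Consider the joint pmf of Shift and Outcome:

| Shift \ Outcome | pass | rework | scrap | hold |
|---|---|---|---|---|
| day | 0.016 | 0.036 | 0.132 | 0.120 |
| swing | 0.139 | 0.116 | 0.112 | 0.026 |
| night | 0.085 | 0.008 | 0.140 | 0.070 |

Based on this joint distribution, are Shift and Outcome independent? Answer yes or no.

no

P(Shift=swing) = 0.393 and P(Outcome=hold) = 0.216, so their product is 0.08489, but P(Shift=swing, Outcome=hold) = 0.026. Since these differ, Shift and Outcome are not independent.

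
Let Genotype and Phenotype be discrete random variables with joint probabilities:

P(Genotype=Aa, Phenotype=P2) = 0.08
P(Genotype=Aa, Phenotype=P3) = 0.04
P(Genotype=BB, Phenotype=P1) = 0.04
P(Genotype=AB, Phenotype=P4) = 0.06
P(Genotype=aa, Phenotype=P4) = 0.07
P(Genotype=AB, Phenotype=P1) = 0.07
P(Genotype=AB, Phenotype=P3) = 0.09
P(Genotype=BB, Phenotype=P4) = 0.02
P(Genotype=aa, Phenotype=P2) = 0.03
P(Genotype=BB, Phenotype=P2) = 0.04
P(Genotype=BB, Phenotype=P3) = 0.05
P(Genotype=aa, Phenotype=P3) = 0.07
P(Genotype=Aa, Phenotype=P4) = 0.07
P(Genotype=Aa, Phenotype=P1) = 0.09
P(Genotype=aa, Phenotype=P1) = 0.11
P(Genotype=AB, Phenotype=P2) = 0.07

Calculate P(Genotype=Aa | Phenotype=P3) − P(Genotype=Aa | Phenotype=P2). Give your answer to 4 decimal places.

-0.2036

P(Phenotype=P3) = 0.04 + 0.07 + 0.09 + 0.05 = 0.25; P(Genotype=Aa | Phenotype=P3) = 0.04/0.25 = 0.16000.
P(Phenotype=P2) = 0.08 + 0.03 + 0.07 + 0.04 = 0.22; P(Genotype=Aa | Phenotype=P2) = 0.08/0.22 = 0.36364.
Difference = -0.2036.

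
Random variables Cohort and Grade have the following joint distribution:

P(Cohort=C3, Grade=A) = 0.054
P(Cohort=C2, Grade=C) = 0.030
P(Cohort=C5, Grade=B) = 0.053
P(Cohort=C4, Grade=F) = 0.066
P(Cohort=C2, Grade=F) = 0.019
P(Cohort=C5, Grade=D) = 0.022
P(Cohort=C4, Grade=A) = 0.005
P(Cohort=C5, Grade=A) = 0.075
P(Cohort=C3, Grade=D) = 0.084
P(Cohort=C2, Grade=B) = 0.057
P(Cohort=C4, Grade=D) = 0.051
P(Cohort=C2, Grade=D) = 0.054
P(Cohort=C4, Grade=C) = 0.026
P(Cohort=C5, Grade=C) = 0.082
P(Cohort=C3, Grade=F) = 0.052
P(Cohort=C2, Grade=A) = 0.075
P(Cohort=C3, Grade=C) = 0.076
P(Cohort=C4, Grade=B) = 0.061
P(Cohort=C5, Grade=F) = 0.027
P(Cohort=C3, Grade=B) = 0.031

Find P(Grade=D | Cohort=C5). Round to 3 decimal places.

0.085

P(Cohort=C5) = 0.075 + 0.053 + 0.082 + 0.022 + 0.027 = 0.259.
P(Grade=D | Cohort=C5) = 0.022/0.259 = 0.085.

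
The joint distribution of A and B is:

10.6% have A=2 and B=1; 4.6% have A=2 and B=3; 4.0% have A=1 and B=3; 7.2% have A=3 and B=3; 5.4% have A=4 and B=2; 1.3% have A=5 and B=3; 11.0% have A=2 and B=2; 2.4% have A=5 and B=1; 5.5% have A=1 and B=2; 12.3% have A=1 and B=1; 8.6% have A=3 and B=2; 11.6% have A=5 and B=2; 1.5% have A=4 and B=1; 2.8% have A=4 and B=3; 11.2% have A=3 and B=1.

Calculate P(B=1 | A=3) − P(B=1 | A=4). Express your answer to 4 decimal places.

P(A=3) = 0.112 + 0.086 + 0.072 = 0.270; P(B=1 | A=3) = 0.112/0.270 = 0.41481.
P(A=4) = 0.015 + 0.054 + 0.028 = 0.097; P(B=1 | A=4) = 0.015/0.097 = 0.15464.
Difference = 0.2602.

0.2602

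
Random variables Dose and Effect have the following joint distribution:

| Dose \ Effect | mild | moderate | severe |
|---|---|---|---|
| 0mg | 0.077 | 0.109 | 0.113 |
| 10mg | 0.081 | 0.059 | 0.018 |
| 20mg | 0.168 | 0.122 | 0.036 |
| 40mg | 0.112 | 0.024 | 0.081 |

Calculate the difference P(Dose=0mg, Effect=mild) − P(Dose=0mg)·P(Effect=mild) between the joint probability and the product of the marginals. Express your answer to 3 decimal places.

P(Dose=0mg) = 0.077 + 0.109 + 0.113 = 0.299.
P(Effect=mild) = 0.077 + 0.081 + 0.168 + 0.112 = 0.438.
P(Dose=0mg, Effect=mild) − P(Dose=0mg)P(Effect=mild) = 0.077 − 0.299×0.438 = -0.054.

-0.054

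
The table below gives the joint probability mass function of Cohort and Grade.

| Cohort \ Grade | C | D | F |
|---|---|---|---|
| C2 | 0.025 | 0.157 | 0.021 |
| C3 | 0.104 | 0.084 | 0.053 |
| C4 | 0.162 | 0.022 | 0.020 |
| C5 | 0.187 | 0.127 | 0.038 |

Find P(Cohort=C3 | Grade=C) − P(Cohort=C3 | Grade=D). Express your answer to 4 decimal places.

P(Grade=C) = 0.025 + 0.104 + 0.162 + 0.187 = 0.478; P(Cohort=C3 | Grade=C) = 0.104/0.478 = 0.21757.
P(Grade=D) = 0.157 + 0.084 + 0.022 + 0.127 = 0.390; P(Cohort=C3 | Grade=D) = 0.084/0.390 = 0.21538.
Difference = 0.0022.

0.0022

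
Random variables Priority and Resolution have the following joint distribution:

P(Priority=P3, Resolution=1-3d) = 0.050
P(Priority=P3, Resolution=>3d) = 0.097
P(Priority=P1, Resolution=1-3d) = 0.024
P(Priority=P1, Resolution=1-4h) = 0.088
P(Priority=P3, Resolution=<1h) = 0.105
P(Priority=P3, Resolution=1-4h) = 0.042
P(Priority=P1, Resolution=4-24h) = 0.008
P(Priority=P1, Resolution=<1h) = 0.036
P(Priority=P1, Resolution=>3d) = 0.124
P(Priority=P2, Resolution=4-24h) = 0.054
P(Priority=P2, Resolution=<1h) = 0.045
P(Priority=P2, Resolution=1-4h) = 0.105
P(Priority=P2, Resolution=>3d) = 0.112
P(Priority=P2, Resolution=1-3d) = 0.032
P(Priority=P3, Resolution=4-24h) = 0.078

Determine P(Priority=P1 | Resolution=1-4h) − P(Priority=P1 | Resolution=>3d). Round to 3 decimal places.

0.002

P(Resolution=1-4h) = 0.088 + 0.105 + 0.042 = 0.235; P(Priority=P1 | Resolution=1-4h) = 0.088/0.235 = 0.3745.
P(Resolution=>3d) = 0.124 + 0.112 + 0.097 = 0.333; P(Priority=P1 | Resolution=>3d) = 0.124/0.333 = 0.3724.
Difference = 0.002.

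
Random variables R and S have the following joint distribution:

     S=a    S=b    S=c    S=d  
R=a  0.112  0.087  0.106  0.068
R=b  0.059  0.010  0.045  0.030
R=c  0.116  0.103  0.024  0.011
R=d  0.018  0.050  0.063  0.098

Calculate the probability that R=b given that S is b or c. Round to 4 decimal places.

0.1127

P(S=b) = 0.087 + 0.010 + 0.103 + 0.050 = 0.250.
P(S=c) = 0.106 + 0.045 + 0.024 + 0.063 = 0.238.
P(S ∈ {b, c}) = 0.250 + 0.238 = 0.488; P(R=b, S ∈ {b, c}) = 0.010 + 0.045 = 0.055.
P(R=b | S ∈ {b, c}) = 0.055/0.488 = 0.1127.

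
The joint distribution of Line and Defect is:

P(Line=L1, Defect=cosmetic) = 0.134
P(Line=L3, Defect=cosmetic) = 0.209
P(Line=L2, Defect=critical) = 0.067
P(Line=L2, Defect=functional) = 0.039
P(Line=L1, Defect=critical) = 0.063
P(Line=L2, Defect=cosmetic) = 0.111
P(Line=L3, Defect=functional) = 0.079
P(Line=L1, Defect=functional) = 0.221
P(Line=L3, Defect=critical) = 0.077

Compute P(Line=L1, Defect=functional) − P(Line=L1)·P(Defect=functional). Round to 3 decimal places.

P(Line=L1) = 0.134 + 0.221 + 0.063 = 0.418.
P(Defect=functional) = 0.221 + 0.039 + 0.079 = 0.339.
P(Line=L1, Defect=functional) − P(Line=L1)P(Defect=functional) = 0.221 − 0.418×0.339 = 0.079.

0.079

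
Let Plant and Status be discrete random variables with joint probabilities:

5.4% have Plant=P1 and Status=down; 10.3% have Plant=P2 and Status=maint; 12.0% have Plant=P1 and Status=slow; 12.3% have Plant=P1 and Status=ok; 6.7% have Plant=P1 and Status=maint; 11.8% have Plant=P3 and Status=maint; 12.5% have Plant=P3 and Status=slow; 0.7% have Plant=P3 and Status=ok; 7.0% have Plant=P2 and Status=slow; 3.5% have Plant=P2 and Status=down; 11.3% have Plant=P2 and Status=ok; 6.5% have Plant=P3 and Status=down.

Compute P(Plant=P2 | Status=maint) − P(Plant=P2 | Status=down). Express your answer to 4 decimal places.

0.1304

P(Status=maint) = 0.067 + 0.103 + 0.118 = 0.288; P(Plant=P2 | Status=maint) = 0.103/0.288 = 0.35764.
P(Status=down) = 0.054 + 0.035 + 0.065 = 0.154; P(Plant=P2 | Status=down) = 0.035/0.154 = 0.22727.
Difference = 0.1304.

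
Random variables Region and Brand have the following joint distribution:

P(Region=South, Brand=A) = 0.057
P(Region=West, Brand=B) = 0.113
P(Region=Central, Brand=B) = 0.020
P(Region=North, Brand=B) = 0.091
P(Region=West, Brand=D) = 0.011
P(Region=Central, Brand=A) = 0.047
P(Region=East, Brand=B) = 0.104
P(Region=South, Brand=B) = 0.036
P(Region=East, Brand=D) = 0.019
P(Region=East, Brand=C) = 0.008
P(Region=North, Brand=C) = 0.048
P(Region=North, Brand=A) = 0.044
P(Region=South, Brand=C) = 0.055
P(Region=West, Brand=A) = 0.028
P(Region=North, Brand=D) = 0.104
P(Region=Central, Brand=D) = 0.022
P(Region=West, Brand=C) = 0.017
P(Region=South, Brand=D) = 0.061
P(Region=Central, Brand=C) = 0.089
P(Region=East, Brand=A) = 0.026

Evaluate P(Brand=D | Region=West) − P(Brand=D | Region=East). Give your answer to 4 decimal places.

P(Region=West) = 0.028 + 0.113 + 0.017 + 0.011 = 0.169; P(Brand=D | Region=West) = 0.011/0.169 = 0.06509.
P(Region=East) = 0.026 + 0.104 + 0.008 + 0.019 = 0.157; P(Brand=D | Region=East) = 0.019/0.157 = 0.12102.
Difference = -0.0559.

-0.0559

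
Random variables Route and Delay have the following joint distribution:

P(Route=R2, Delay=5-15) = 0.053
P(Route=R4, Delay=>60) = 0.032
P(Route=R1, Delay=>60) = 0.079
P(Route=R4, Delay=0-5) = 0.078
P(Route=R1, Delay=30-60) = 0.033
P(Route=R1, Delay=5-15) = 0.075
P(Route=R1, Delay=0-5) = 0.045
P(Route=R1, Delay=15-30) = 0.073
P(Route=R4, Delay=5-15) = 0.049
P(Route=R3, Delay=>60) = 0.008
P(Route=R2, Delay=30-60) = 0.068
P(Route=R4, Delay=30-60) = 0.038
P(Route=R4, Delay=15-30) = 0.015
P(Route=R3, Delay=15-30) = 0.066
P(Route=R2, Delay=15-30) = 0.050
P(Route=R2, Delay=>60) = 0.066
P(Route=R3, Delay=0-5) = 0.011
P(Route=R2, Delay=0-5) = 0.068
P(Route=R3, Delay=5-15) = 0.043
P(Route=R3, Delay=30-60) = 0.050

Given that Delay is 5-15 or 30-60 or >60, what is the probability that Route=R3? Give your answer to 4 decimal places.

0.1700

P(Delay=5-15) = 0.075 + 0.053 + 0.043 + 0.049 = 0.220.
P(Delay=30-60) = 0.033 + 0.068 + 0.050 + 0.038 = 0.189.
P(Delay=>60) = 0.079 + 0.066 + 0.008 + 0.032 = 0.185.
P(Delay ∈ {5-15, 30-60, >60}) = 0.220 + 0.189 + 0.185 = 0.594; P(Route=R3, Delay ∈ {5-15, 30-60, >60}) = 0.043 + 0.050 + 0.008 = 0.101.
P(Route=R3 | Delay ∈ {5-15, 30-60, >60}) = 0.101/0.594 = 0.1700.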